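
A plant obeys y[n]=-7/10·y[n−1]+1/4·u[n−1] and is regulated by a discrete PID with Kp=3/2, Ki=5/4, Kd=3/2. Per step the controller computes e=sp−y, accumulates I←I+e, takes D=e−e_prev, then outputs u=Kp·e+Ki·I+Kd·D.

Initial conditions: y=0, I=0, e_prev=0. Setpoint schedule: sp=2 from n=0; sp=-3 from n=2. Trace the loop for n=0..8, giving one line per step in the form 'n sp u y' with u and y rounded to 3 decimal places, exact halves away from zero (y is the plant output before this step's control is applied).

0 2 8.500 0.000
1 2 -1.031 2.125
2 -3 -2.801 -1.745
3 -3 -12.309 0.521
4 -3 3.535 -3.442
5 -3 -30.483 3.293
6 -3 27.935 -9.926
7 -3 -84.633 13.932
8 -3 120.571 -30.911

(exact arithmetic carried between steps; '≈' marks a value shown rounded to 6 d.p. or computed from one; I and e_prev carry over from the previous line; the table rounds u and y to 3 d.p., halves away from zero)
n=0: y=0, sp=2, e=sp−y=2; I=2, D=e−e_prev=2; u=3/2·2+5/4·2+3/2·2=8.5; next y=-7/10·0+1/4·8.5=2.125
n=1: y=2.125, sp=2, e=sp−y=-0.125; I=1.875, D=e−e_prev=-2.125; u=3/2·(-0.125)+5/4·1.875+3/2·(-2.125)=-1.03125; next y=-7/10·2.125+1/4·(-1.03125)≈-1.745313
n=2: y≈-1.745313, sp=-3, e=sp−y≈-1.254688; I≈0.620313, D=e−e_prev≈-1.129688; u=3/2·(-1.254688)+5/4·0.620313+3/2·(-1.129688)≈-2.801172; next y=-7/10·(-1.745313)+1/4·(-2.801172)≈0.521426
n=3: y≈0.521426, sp=-3, e=sp−y≈-3.521426; I≈-2.901113, D=e−e_prev≈-2.266738; u=3/2·(-3.521426)+5/4·(-2.901113)+3/2·(-2.266738)≈-12.308638; next y=-7/10·0.521426+1/4·(-12.308638)≈-3.442157
n=4: y≈-3.442157, sp=-3, e=sp−y≈0.442157; I≈-2.458956, D=e−e_prev≈3.963583; u=3/2·0.442157+5/4·(-2.458956)+3/2·3.963583≈3.534916; next y=-7/10·(-3.442157)+1/4·3.534916≈3.293239
n=5: y≈3.293239, sp=-3, e=sp−y≈-6.293239; I≈-8.752195, D=e−e_prev≈-6.735397; u=3/2·(-6.293239)+5/4·(-8.752195)+3/2·(-6.735397)≈-30.483198; next y=-7/10·3.293239+1/4·(-30.483198)≈-9.926067
n=6: y≈-9.926067, sp=-3, e=sp−y≈6.926067; I≈-1.826128, D=e−e_prev≈13.219306; u=3/2·6.926067+5/4·(-1.826128)+3/2·13.219306≈27.935400; next y=-7/10·(-9.926067)+1/4·27.935400≈13.932097
n=7: y≈13.932097, sp=-3, e=sp−y≈-16.932097; I≈-18.758225, D=e−e_prev≈-23.858164; u=3/2·(-16.932097)+5/4·(-18.758225)+3/2·(-23.858164)≈-84.633172; next y=-7/10·13.932097+1/4·(-84.633172)≈-30.910761
n=8: y≈-30.910761, sp=-3, e=sp−y≈27.910761; I≈9.152536, D=e−e_prev≈44.842858; u=3/2·27.910761+5/4·9.152536+3/2·44.842858≈120.571098; next y=-7/10·(-30.910761)+1/4·120.571098≈51.780307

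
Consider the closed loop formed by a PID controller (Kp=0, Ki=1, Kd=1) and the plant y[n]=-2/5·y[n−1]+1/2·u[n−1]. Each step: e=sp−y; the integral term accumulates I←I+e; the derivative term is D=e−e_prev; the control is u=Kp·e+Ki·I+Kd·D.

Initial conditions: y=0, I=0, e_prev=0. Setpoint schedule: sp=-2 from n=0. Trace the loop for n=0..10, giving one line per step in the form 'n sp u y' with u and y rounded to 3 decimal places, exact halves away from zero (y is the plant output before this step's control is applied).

0 -2 -4.000 0.000
1 -2 0.000 -2.000
2 -2 -7.600 0.800
3 -2 2.240 -4.120
4 -2 -14.336 2.768
5 -2 9.870 -8.275
6 -2 -27.939 8.245
7 -2 29.362 -17.267
8 -2 -58.594 21.588
9 -2 75.714 -37.932
10 -2 -129.798 53.030

(exact arithmetic carried between steps; '≈' marks a value shown rounded to 6 d.p. or computed from one; I and e_prev carry over from the previous line; the table rounds u and y to 3 d.p., halves away from zero)
n=0: y=0, sp=-2, e=sp−y=-2; I=-2, D=e−e_prev=-2; u=0·(-2)+1·(-2)+1·(-2)=-4; next y=-2/5·0+1/2·(-4)=-2
n=1: y=-2, sp=-2, e=sp−y=0; I=-2, D=e−e_prev=2; u=0·0+1·(-2)+1·2=0; next y=-2/5·(-2)+1/2·0=0.8
n=2: y=0.8, sp=-2, e=sp−y=-2.8; I=-4.8, D=e−e_prev=-2.8; u=0·(-2.8)+1·(-4.8)+1·(-2.8)=-7.6; next y=-2/5·0.8+1/2·(-7.6)=-4.12
n=3: y=-4.12, sp=-2, e=sp−y=2.12; I=-2.68, D=e−e_prev=4.92; u=0·2.12+1·(-2.68)+1·4.92=2.24; next y=-2/5·(-4.12)+1/2·2.24=2.768
n=4: y=2.768, sp=-2, e=sp−y=-4.768; I=-7.448, D=e−e_prev=-6.888; u=0·(-4.768)+1·(-7.448)+1·(-6.888)=-14.336; next y=-2/5·2.768+1/2·(-14.336)=-8.2752
n=5: y=-8.2752, sp=-2, e=sp−y=6.2752; I=-1.1728, D=e−e_prev=11.0432; u=0·6.2752+1·(-1.1728)+1·11.0432=9.8704; next y=-2/5·(-8.2752)+1/2·9.8704=8.24528
n=6: y=8.24528, sp=-2, e=sp−y=-10.24528; I=-11.41808, D=e−e_prev=-16.52048; u=0·(-10.24528)+1·(-11.41808)+1·(-16.52048)=-27.93856; next y=-2/5·8.24528+1/2·(-27.93856)=-17.267392
n=7: y=-17.267392, sp=-2, e=sp−y=15.267392; I=3.849312, D=e−e_prev=25.512672; u=0·15.267392+1·3.849312+1·25.512672=29.361984; next y=-2/5·(-17.267392)+1/2·29.361984≈21.587949
n=8: y≈21.587949, sp=-2, e=sp−y≈-23.587949; I≈-19.738637, D=e−e_prev≈-38.855341; u=0·(-23.587949)+1·(-19.738637)+1·(-38.855341)≈-58.593978; next y=-2/5·21.587949+1/2·(-58.593978)≈-37.932168
n=9: y≈-37.932168, sp=-2, e=sp−y≈35.932168; I≈16.193532, D=e−e_prev≈59.520117; u=0·35.932168+1·16.193532+1·59.520117≈75.713649; next y=-2/5·(-37.932168)+1/2·75.713649≈53.029692
n=10: y≈53.029692, sp=-2, e=sp−y≈-55.029692; I≈-38.836160, D=e−e_prev≈-90.961860; u=0·(-55.029692)+1·(-38.836160)+1·(-90.961860)≈-129.798020; next y=-2/5·53.029692+1/2·(-129.798020)≈-86.110887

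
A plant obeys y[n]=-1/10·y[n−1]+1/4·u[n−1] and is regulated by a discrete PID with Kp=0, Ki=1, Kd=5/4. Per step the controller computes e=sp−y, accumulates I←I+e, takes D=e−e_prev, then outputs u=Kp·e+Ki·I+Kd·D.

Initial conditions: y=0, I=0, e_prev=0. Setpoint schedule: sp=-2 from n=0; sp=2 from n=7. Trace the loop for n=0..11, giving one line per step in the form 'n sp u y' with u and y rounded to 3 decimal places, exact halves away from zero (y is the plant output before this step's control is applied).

(exact arithmetic carried between steps; '≈' marks a value shown rounded to 6 d.p. or computed from one; I and e_prev carry over from the previous line; the table rounds u and y to 3 d.p., halves away from zero)
n=0: y=0, sp=-2, e=sp−y=-2; I=-2, D=e−e_prev=-2; u=0·(-2)+1·(-2)+5/4·(-2)=-4.5; next y=-1/10·0+1/4·(-4.5)=-1.125
n=1: y=-1.125, sp=-2, e=sp−y=-0.875; I=-2.875, D=e−e_prev=1.125; u=0·(-0.875)+1·(-2.875)+5/4·1.125=-1.46875; next y=-1/10·(-1.125)+1/4·(-1.46875)≈-0.254688
n=2: y≈-0.254688, sp=-2, e=sp−y≈-1.745313; I≈-4.620313, D=e−e_prev≈-0.870313; u=0·(-1.745313)+1·(-4.620313)+5/4·(-0.870313)≈-5.708203; next y=-1/10·(-0.254688)+1/4·(-5.708203)≈-1.401582
n=3: y≈-1.401582, sp=-2, e=sp−y≈-0.598418; I≈-5.218730, D=e−e_prev≈1.146895; u=0·(-0.598418)+1·(-5.218730)+5/4·1.146895≈-3.785112; next y=-1/10·(-1.401582)+1/4·(-3.785112)≈-0.806120
n=4: y≈-0.806120, sp=-2, e=sp−y≈-1.193880; I≈-6.412611, D=e−e_prev≈-0.595462; u=0·(-1.193880)+1·(-6.412611)+5/4·(-0.595462)≈-7.156938; next y=-1/10·(-0.806120)+1/4·(-7.156938)≈-1.708623
n=5: y≈-1.708623, sp=-2, e=sp−y≈-0.291377; I≈-6.703988, D=e−e_prev≈0.902503; u=0·(-0.291377)+1·(-6.703988)+5/4·0.902503≈-5.575860; next y=-1/10·(-1.708623)+1/4·(-5.575860)≈-1.223103
n=6: y≈-1.223103, sp=-2, e=sp−y≈-0.776897; I≈-7.480885, D=e−e_prev≈-0.485520; u=0·(-0.776897)+1·(-7.480885)+5/4·(-0.485520)≈-8.087785; next y=-1/10·(-1.223103)+1/4·(-8.087785)≈-1.899636
n=7: y≈-1.899636, sp=2, e=sp−y≈3.899636; I≈-3.581249, D=e−e_prev≈4.676533; u=0·3.899636+1·(-3.581249)+5/4·4.676533≈2.264417; next y=-1/10·(-1.899636)+1/4·2.264417≈0.756068
n=8: y≈0.756068, sp=2, e=sp−y≈1.243932; I≈-2.337317, D=e−e_prev≈-2.655704; u=0·1.243932+1·(-2.337317)+5/4·(-2.655704)≈-5.656947; next y=-1/10·0.756068+1/4·(-5.656947)≈-1.489844
n=9: y≈-1.489844, sp=2, e=sp−y≈3.489844; I≈1.152526, D=e−e_prev≈2.245912; u=0·3.489844+1·1.152526+5/4·2.245912≈3.959916; next y=-1/10·(-1.489844)+1/4·3.959916≈1.138963
n=10: y≈1.138963, sp=2, e=sp−y≈0.861037; I≈2.013563, D=e−e_prev≈-2.628807; u=0·0.861037+1·2.013563+5/4·(-2.628807)≈-1.272446; next y=-1/10·1.138963+1/4·(-1.272446)≈-0.432008
n=11: y≈-0.432008, sp=2, e=sp−y≈2.432008; I≈4.445571, D=e−e_prev≈1.570971; u=0·2.432008+1·4.445571+5/4·1.570971≈6.409285; next y=-1/10·(-0.432008)+1/4·6.409285≈1.645522

0 -2 -4.500 0.000
1 -2 -1.469 -1.125
2 -2 -5.708 -0.255
3 -2 -3.785 -1.402
4 -2 -7.157 -0.806
5 -2 -5.576 -1.709
6 -2 -8.088 -1.223
7 2 2.264 -1.900
8 2 -5.657 0.756
9 2 3.960 -1.490
10 2 -1.272 1.139
11 2 6.409 -0.432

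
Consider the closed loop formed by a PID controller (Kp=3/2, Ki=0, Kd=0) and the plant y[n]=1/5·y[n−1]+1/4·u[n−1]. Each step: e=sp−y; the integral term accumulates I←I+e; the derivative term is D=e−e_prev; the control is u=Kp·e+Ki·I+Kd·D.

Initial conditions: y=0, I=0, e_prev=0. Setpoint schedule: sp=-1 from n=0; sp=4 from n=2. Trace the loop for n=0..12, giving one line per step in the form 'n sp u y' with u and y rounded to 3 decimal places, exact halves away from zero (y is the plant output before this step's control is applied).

(exact arithmetic carried between steps; '≈' marks a value shown rounded to 6 d.p. or computed from one; I and e_prev carry over from the previous line; the table rounds u and y to 3 d.p., halves away from zero)
n=0: y=0, sp=-1, e=sp−y=-1; I=-1, D=e−e_prev=-1; u=3/2·(-1)+0·(-1)+0·(-1)=-1.5; next y=1/5·0+1/4·(-1.5)=-0.375
n=1: y=-0.375, sp=-1, e=sp−y=-0.625; I=-1.625, D=e−e_prev=0.375; u=3/2·(-0.625)+0·(-1.625)+0·0.375=-0.9375; next y=1/5·(-0.375)+1/4·(-0.9375)=-0.309375
n=2: y=-0.309375, sp=4, e=sp−y=4.309375; I=2.684375, D=e−e_prev=4.934375; u=3/2·4.309375+0·2.684375+0·4.934375≈6.464063; next y=1/5·(-0.309375)+1/4·6.464063≈1.554141
n=3: y≈1.554141, sp=4, e=sp−y≈2.445859; I≈5.130234, D=e−e_prev≈-1.863516; u=3/2·2.445859+0·5.130234+0·(-1.863516)≈3.668789; next y=1/5·1.554141+1/4·3.668789≈1.228025
n=4: y≈1.228025, sp=4, e=sp−y≈2.771975; I≈7.902209, D=e−e_prev≈0.326115; u=3/2·2.771975+0·7.902209+0·0.326115≈4.157962; next y=1/5·1.228025+1/4·4.157962≈1.285096
n=5: y≈1.285096, sp=4, e=sp−y≈2.714904; I≈10.617113, D=e−e_prev≈-0.057070; u=3/2·2.714904+0·10.617113+0·(-0.057070)≈4.072357; next y=1/5·1.285096+1/4·4.072357≈1.275108
n=6: y≈1.275108, sp=4, e=sp−y≈2.724892; I≈13.342005, D=e−e_prev≈0.009987; u=3/2·2.724892+0·13.342005+0·0.009987≈4.087338; next y=1/5·1.275108+1/4·4.087338≈1.276856
n=7: y≈1.276856, sp=4, e=sp−y≈2.723144; I≈16.065149, D=e−e_prev≈-0.001748; u=3/2·2.723144+0·16.065149+0·(-0.001748)≈4.084716; next y=1/5·1.276856+1/4·4.084716≈1.276550
n=8: y≈1.276550, sp=4, e=sp−y≈2.723450; I≈18.788599, D=e−e_prev≈0.000306; u=3/2·2.723450+0·18.788599+0·0.000306≈4.085175; next y=1/5·1.276550+1/4·4.085175≈1.276604
n=9: y≈1.276604, sp=4, e=sp−y≈2.723396; I≈21.511995, D=e−e_prev≈-0.000054; u=3/2·2.723396+0·21.511995+0·(-0.000054)≈4.085094; next y=1/5·1.276604+1/4·4.085094≈1.276594
n=10: y≈1.276594, sp=4, e=sp−y≈2.723406; I≈24.235401, D=e−e_prev≈0.000009; u=3/2·2.723406+0·24.235401+0·0.000009≈4.085108; next y=1/5·1.276594+1/4·4.085108≈1.276596
n=11: y≈1.276596, sp=4, e=sp−y≈2.723404; I≈26.958805, D=e−e_prev≈-0.000002; u=3/2·2.723404+0·26.958805+0·(-0.000002)≈4.085106; next y=1/5·1.276596+1/4·4.085106≈1.276596
n=12: y≈1.276596, sp=4, e=sp−y≈2.723404; I≈29.682209, D=e−e_prev≈0.000000; u=3/2·2.723404+0·29.682209+0·0.000000≈4.085106; next y=1/5·1.276596+1/4·4.085106≈1.276596

0 -1 -1.500 0.000
1 -1 -0.938 -0.375
2 4 6.464 -0.309
3 4 3.669 1.554
4 4 4.158 1.228
5 4 4.072 1.285
6 4 4.087 1.275
7 4 4.085 1.277
8 4 4.085 1.277
9 4 4.085 1.277
10 4 4.085 1.277
11 4 4.085 1.277
12 4 4.085 1.277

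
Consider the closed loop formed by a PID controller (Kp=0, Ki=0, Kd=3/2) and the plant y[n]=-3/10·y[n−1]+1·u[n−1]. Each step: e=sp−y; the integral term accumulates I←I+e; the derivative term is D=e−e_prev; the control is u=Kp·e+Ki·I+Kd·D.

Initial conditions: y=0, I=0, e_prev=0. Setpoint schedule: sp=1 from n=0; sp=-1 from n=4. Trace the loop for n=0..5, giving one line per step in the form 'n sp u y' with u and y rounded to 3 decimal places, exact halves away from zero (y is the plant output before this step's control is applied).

(exact arithmetic carried between steps; '≈' marks a value shown rounded to 6 d.p. or computed from one; I and e_prev carry over from the previous line; the table rounds u and y to 3 d.p., halves away from zero)
n=0: y=0, sp=1, e=sp−y=1; I=1, D=e−e_prev=1; u=0·1+0·1+3/2·1=1.5; next y=-3/10·0+1·1.5=1.5
n=1: y=1.5, sp=1, e=sp−y=-0.5; I=0.5, D=e−e_prev=-1.5; u=0·(-0.5)+0·0.5+3/2·(-1.5)=-2.25; next y=-3/10·1.5+1·(-2.25)=-2.7
n=2: y=-2.7, sp=1, e=sp−y=3.7; I=4.2, D=e−e_prev=4.2; u=0·3.7+0·4.2+3/2·4.2=6.3; next y=-3/10·(-2.7)+1·6.3=7.11
n=3: y=7.11, sp=1, e=sp−y=-6.11; I=-1.91, D=e−e_prev=-9.81; u=0·(-6.11)+0·(-1.91)+3/2·(-9.81)=-14.715; next y=-3/10·7.11+1·(-14.715)=-16.848
n=4: y=-16.848, sp=-1, e=sp−y=15.848; I=13.938, D=e−e_prev=21.958; u=0·15.848+0·13.938+3/2·21.958=32.937; next y=-3/10·(-16.848)+1·32.937=37.9914
n=5: y=37.9914, sp=-1, e=sp−y=-38.9914; I=-25.0534, D=e−e_prev=-54.8394; u=0·(-38.9914)+0·(-25.0534)+3/2·(-54.8394)=-82.2591; next y=-3/10·37.9914+1·(-82.2591)=-93.65652

0 1 1.500 0.000
1 1 -2.250 1.500
2 1 6.300 -2.700
3 1 -14.715 7.110
4 -1 32.937 -16.848
5 -1 -82.259 37.991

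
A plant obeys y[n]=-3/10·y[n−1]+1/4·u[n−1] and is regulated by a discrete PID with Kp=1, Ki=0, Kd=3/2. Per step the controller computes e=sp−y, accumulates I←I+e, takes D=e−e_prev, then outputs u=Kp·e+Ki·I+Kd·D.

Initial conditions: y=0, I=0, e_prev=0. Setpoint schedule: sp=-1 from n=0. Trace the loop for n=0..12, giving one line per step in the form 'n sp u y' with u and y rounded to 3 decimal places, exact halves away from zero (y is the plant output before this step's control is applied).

0 -1 -2.500 0.000
1 -1 0.563 -0.625
2 -1 -2.758 0.328
3 -1 1.462 -0.788
4 -1 -3.686 0.602
5 -1 2.658 -1.102
6 -1 -5.141 0.995
7 -1 4.452 -1.584
8 -1 -7.346 1.588
9 -1 7.165 -2.313
10 -1 -10.683 2.485
11 -1 11.268 -3.416
12 -1 -15.729 3.842

(exact arithmetic carried between steps; '≈' marks a value shown rounded to 6 d.p. or computed from one; I and e_prev carry over from the previous line; the table rounds u and y to 3 d.p., halves away from zero)
n=0: y=0, sp=-1, e=sp−y=-1; I=-1, D=e−e_prev=-1; u=1·(-1)+0·(-1)+3/2·(-1)=-2.5; next y=-3/10·0+1/4·(-2.5)=-0.625
n=1: y=-0.625, sp=-1, e=sp−y=-0.375; I=-1.375, D=e−e_prev=0.625; u=1·(-0.375)+0·(-1.375)+3/2·0.625=0.5625; next y=-3/10·(-0.625)+1/4·0.5625=0.328125
n=2: y=0.328125, sp=-1, e=sp−y=-1.328125; I=-2.703125, D=e−e_prev=-0.953125; u=1·(-1.328125)+0·(-2.703125)+3/2·(-0.953125)≈-2.757813; next y=-3/10·0.328125+1/4·(-2.757813)≈-0.787891
n=3: y≈-0.787891, sp=-1, e=sp−y≈-0.212109; I≈-2.915234, D=e−e_prev≈1.116016; u=1·(-0.212109)+0·(-2.915234)+3/2·1.116016≈1.461914; next y=-3/10·(-0.787891)+1/4·1.461914≈0.601846
n=4: y≈0.601846, sp=-1, e=sp−y≈-1.601846; I≈-4.517080, D=e−e_prev≈-1.389736; u=1·(-1.601846)+0·(-4.517080)+3/2·(-1.389736)≈-3.686450; next y=-3/10·0.601846+1/4·(-3.686450)≈-1.102166
n=5: y≈-1.102166, sp=-1, e=sp−y≈0.102166; I≈-4.414914, D=e−e_prev≈1.704012; u=1·0.102166+0·(-4.414914)+3/2·1.704012≈2.658184; next y=-3/10·(-1.102166)+1/4·2.658184≈0.995196
n=6: y≈0.995196, sp=-1, e=sp−y≈-1.995196; I≈-6.410110, D=e−e_prev≈-2.097362; u=1·(-1.995196)+0·(-6.410110)+3/2·(-2.097362)≈-5.141239; next y=-3/10·0.995196+1/4·(-5.141239)≈-1.583869
n=7: y≈-1.583869, sp=-1, e=sp−y≈0.583869; I≈-5.826241, D=e−e_prev≈2.579065; u=1·0.583869+0·(-5.826241)+3/2·2.579065≈4.452465; next y=-3/10·(-1.583869)+1/4·4.452465≈1.588277
n=8: y≈1.588277, sp=-1, e=sp−y≈-2.588277; I≈-8.414518, D=e−e_prev≈-3.172145; u=1·(-2.588277)+0·(-8.414518)+3/2·(-3.172145)≈-7.346495; next y=-3/10·1.588277+1/4·(-7.346495)≈-2.313107
n=9: y≈-2.313107, sp=-1, e=sp−y≈1.313107; I≈-7.101411, D=e−e_prev≈3.901384; u=1·1.313107+0·(-7.101411)+3/2·3.901384≈7.165183; next y=-3/10·(-2.313107)+1/4·7.165183≈2.485228
n=10: y≈2.485228, sp=-1, e=sp−y≈-3.485228; I≈-10.586639, D=e−e_prev≈-4.798335; u=1·(-3.485228)+0·(-10.586639)+3/2·(-4.798335)≈-10.682730; next y=-3/10·2.485228+1/4·(-10.682730)≈-3.416251
n=11: y≈-3.416251, sp=-1, e=sp−y≈2.416251; I≈-8.170388, D=e−e_prev≈5.901478; u=1·2.416251+0·(-8.170388)+3/2·5.901478≈11.268468; next y=-3/10·(-3.416251)+1/4·11.268468≈3.841992
n=12: y≈3.841992, sp=-1, e=sp−y≈-4.841992; I≈-13.012380, D=e−e_prev≈-7.258243; u=1·(-4.841992)+0·(-13.012380)+3/2·(-7.258243)≈-15.729357; next y=-3/10·3.841992+1/4·(-15.729357)≈-5.084937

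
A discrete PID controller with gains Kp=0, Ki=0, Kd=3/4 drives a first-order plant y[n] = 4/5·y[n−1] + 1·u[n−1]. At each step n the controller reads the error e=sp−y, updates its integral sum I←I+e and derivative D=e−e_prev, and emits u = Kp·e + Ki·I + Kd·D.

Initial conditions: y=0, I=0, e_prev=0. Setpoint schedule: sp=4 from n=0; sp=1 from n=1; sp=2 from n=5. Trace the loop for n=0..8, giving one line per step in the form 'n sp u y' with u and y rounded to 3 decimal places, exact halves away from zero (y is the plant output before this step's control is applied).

(exact arithmetic carried between steps; '≈' marks a value shown rounded to 6 d.p. or computed from one; I and e_prev carry over from the previous line; the table rounds u and y to 3 d.p., halves away from zero)
n=0: y=0, sp=4, e=sp−y=4; I=4, D=e−e_prev=4; u=0·4+0·4+3/4·4=3; next y=4/5·0+1·3=3
n=1: y=3, sp=1, e=sp−y=-2; I=2, D=e−e_prev=-6; u=0·(-2)+0·2+3/4·(-6)=-4.5; next y=4/5·3+1·(-4.5)=-2.1
n=2: y=-2.1, sp=1, e=sp−y=3.1; I=5.1, D=e−e_prev=5.1; u=0·3.1+0·5.1+3/4·5.1=3.825; next y=4/5·(-2.1)+1·3.825=2.145
n=3: y=2.145, sp=1, e=sp−y=-1.145; I=3.955, D=e−e_prev=-4.245; u=0·(-1.145)+0·3.955+3/4·(-4.245)=-3.18375; next y=4/5·2.145+1·(-3.18375)=-1.46775
n=4: y=-1.46775, sp=1, e=sp−y=2.46775; I=6.42275, D=e−e_prev=3.61275; u=0·2.46775+0·6.42275+3/4·3.61275≈2.709563; next y=4/5·(-1.46775)+1·2.709563≈1.535363
n=5: y≈1.535363, sp=2, e=sp−y≈0.464638; I≈6.887388, D=e−e_prev≈-2.003113; u=0·0.464638+0·6.887388+3/4·(-2.003113)≈-1.502334; next y=4/5·1.535363+1·(-1.502334)≈-0.274044
n=6: y≈-0.274044, sp=2, e=sp−y≈2.274044; I≈9.161432, D=e−e_prev≈1.809407; u=0·2.274044+0·9.161432+3/4·1.809407≈1.357055; next y=4/5·(-0.274044)+1·1.357055≈1.137820
n=7: y≈1.137820, sp=2, e=sp−y≈0.862180; I≈10.023612, D=e−e_prev≈-1.411864; u=0·0.862180+0·10.023612+3/4·(-1.411864)≈-1.058898; next y=4/5·1.137820+1·(-1.058898)≈-0.148642
n=8: y≈-0.148642, sp=2, e=sp−y≈2.148642; I≈12.172255, D=e−e_prev≈1.286462; u=0·2.148642+0·12.172255+3/4·1.286462≈0.964846; next y=4/5·(-0.148642)+1·0.964846≈0.845933

0 4 3.000 0.000
1 1 -4.500 3.000
2 1 3.825 -2.100
3 1 -3.184 2.145
4 1 2.710 -1.468
5 2 -1.502 1.535
6 2 1.357 -0.274
7 2 -1.059 1.138
8 2 0.965 -0.149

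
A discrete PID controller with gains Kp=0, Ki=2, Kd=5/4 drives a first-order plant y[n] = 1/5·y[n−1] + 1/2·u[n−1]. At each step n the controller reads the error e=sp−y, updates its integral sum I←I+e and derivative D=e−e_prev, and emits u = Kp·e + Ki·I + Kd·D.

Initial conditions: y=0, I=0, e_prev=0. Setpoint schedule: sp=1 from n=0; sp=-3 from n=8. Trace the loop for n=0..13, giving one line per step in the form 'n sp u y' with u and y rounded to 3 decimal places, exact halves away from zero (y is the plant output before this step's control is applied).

(exact arithmetic carried between steps; '≈' marks a value shown rounded to 6 d.p. or computed from one; I and e_prev carry over from the previous line; the table rounds u and y to 3 d.p., halves away from zero)
n=0: y=0, sp=1, e=sp−y=1; I=1, D=e−e_prev=1; u=0·1+2·1+5/4·1=3.25; next y=1/5·0+1/2·3.25=1.625
n=1: y=1.625, sp=1, e=sp−y=-0.625; I=0.375, D=e−e_prev=-1.625; u=0·(-0.625)+2·0.375+5/4·(-1.625)=-1.28125; next y=1/5·1.625+1/2·(-1.28125)=-0.315625
n=2: y=-0.315625, sp=1, e=sp−y=1.315625; I=1.690625, D=e−e_prev=1.940625; u=0·1.315625+2·1.690625+5/4·1.940625≈5.807031; next y=1/5·(-0.315625)+1/2·5.807031≈2.840391
n=3: y≈2.840391, sp=1, e=sp−y≈-1.840391; I≈-0.149766, D=e−e_prev≈-3.156016; u=0·(-1.840391)+2·(-0.149766)+5/4·(-3.156016)≈-4.244551; next y=1/5·2.840391+1/2·(-4.244551)≈-1.554197
n=4: y≈-1.554197, sp=1, e=sp−y≈2.554197; I≈2.404432, D=e−e_prev≈4.394588; u=0·2.554197+2·2.404432+5/4·4.394588≈10.302098; next y=1/5·(-1.554197)+1/2·10.302098≈4.840210
n=5: y≈4.840210, sp=1, e=sp−y≈-3.840210; I≈-1.435778, D=e−e_prev≈-6.394407; u=0·(-3.840210)+2·(-1.435778)+5/4·(-6.394407)≈-10.864565; next y=1/5·4.840210+1/2·(-10.864565)≈-4.464240
n=6: y≈-4.464240, sp=1, e=sp−y≈5.464240; I≈4.028462, D=e−e_prev≈9.304450; u=0·5.464240+2·4.028462+5/4·9.304450≈19.687487; next y=1/5·(-4.464240)+1/2·19.687487≈8.950896
n=7: y≈8.950896, sp=1, e=sp−y≈-7.950896; I≈-3.922433, D=e−e_prev≈-13.415136; u=0·(-7.950896)+2·(-3.922433)+5/4·(-13.415136)≈-24.613786; next y=1/5·8.950896+1/2·(-24.613786)≈-10.516714
n=8: y≈-10.516714, sp=-3, e=sp−y≈7.516714; I≈3.594281, D=e−e_prev≈15.467610; u=0·7.516714+2·3.594281+5/4·15.467610≈26.523074; next y=1/5·(-10.516714)+1/2·26.523074≈11.158194
n=9: y≈11.158194, sp=-3, e=sp−y≈-14.158194; I≈-10.563913, D=e−e_prev≈-21.674908; u=0·(-14.158194)+2·(-10.563913)+5/4·(-21.674908)≈-48.221461; next y=1/5·11.158194+1/2·(-48.221461)≈-21.879092
n=10: y≈-21.879092, sp=-3, e=sp−y≈18.879092; I≈8.315179, D=e−e_prev≈33.037286; u=0·18.879092+2·8.315179+5/4·33.037286≈57.926965; next y=1/5·(-21.879092)+1/2·57.926965≈24.587664
n=11: y≈24.587664, sp=-3, e=sp−y≈-27.587664; I≈-19.272485, D=e−e_prev≈-46.466756; u=0·(-27.587664)+2·(-19.272485)+5/4·(-46.466756)≈-96.628415; next y=1/5·24.587664+1/2·(-96.628415)≈-43.396675
n=12: y≈-43.396675, sp=-3, e=sp−y≈40.396675; I≈21.124190, D=e−e_prev≈67.984339; u=0·40.396675+2·21.124190+5/4·67.984339≈127.228803; next y=1/5·(-43.396675)+1/2·127.228803≈54.935066
n=13: y≈54.935066, sp=-3, e=sp−y≈-57.935066; I≈-36.810877, D=e−e_prev≈-98.331741; u=0·(-57.935066)+2·(-36.810877)+5/4·(-98.331741)≈-196.536430; next y=1/5·54.935066+1/2·(-196.536430)≈-87.281202

0 1 3.250 0.000
1 1 -1.281 1.625
2 1 5.807 -0.316
3 1 -4.245 2.840
4 1 10.302 -1.554
5 1 -10.865 4.840
6 1 19.687 -4.464
7 1 -24.614 8.951
8 -3 26.523 -10.517
9 -3 -48.221 11.158
10 -3 57.927 -21.879
11 -3 -96.628 24.588
12 -3 127.229 -43.397
13 -3 -196.536 54.935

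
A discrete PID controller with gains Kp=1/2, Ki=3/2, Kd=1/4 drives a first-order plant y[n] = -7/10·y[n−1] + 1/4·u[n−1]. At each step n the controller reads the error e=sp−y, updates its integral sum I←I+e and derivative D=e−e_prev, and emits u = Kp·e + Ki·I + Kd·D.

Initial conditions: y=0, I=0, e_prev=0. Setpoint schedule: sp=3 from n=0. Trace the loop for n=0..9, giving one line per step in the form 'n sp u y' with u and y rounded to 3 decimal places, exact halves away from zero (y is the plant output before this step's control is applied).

(exact arithmetic carried between steps; '≈' marks a value shown rounded to 6 d.p. or computed from one; I and e_prev carry over from the previous line; the table rounds u and y to 3 d.p., halves away from zero)
n=0: y=0, sp=3, e=sp−y=3; I=3, D=e−e_prev=3; u=1/2·3+3/2·3+1/4·3=6.75; next y=-7/10·0+1/4·6.75=1.6875
n=1: y=1.6875, sp=3, e=sp−y=1.3125; I=4.3125, D=e−e_prev=-1.6875; u=1/2·1.3125+3/2·4.3125+1/4·(-1.6875)=6.703125; next y=-7/10·1.6875+1/4·6.703125≈0.494531
n=2: y≈0.494531, sp=3, e=sp−y≈2.505469; I≈6.817969, D=e−e_prev≈1.192969; u=1/2·2.505469+3/2·6.817969+1/4·1.192969≈11.777930; next y=-7/10·0.494531+1/4·11.777930≈2.598311
n=3: y≈2.598311, sp=3, e=sp−y≈0.401689; I≈7.219658, D=e−e_prev≈-2.103779; u=1/2·0.401689+3/2·7.219658+1/4·(-2.103779)≈10.504387; next y=-7/10·2.598311+1/4·10.504387≈0.807279
n=4: y≈0.807279, sp=3, e=sp−y≈2.192721; I≈9.412379, D=e−e_prev≈1.791031; u=1/2·2.192721+3/2·9.412379+1/4·1.791031≈15.662686; next y=-7/10·0.807279+1/4·15.662686≈3.350576
n=5: y≈3.350576, sp=3, e=sp−y≈-0.350576; I≈9.061803, D=e−e_prev≈-2.543297; u=1/2·(-0.350576)+3/2·9.061803+1/4·(-2.543297)≈12.781592; next y=-7/10·3.350576+1/4·12.781592≈0.849995
n=6: y≈0.849995, sp=3, e=sp−y≈2.150005; I≈11.211808, D=e−e_prev≈2.500581; u=1/2·2.150005+3/2·11.211808+1/4·2.500581≈18.517860; next y=-7/10·0.849995+1/4·18.517860≈4.034469
n=7: y≈4.034469, sp=3, e=sp−y≈-1.034469; I≈10.177339, D=e−e_prev≈-3.184474; u=1/2·(-1.034469)+3/2·10.177339+1/4·(-3.184474)≈13.952656; next y=-7/10·4.034469+1/4·13.952656≈0.664036
n=8: y≈0.664036, sp=3, e=sp−y≈2.335964; I≈12.513303, D=e−e_prev≈3.370432; u=1/2·2.335964+3/2·12.513303+1/4·3.370432≈20.780545; next y=-7/10·0.664036+1/4·20.780545≈4.730311
n=9: y≈4.730311, sp=3, e=sp−y≈-1.730311; I≈10.782992, D=e−e_prev≈-4.066275; u=1/2·(-1.730311)+3/2·10.782992+1/4·(-4.066275)≈14.292764; next y=-7/10·4.730311+1/4·14.292764≈0.261973

0 3 6.750 0.000
1 3 6.703 1.688
2 3 11.778 0.495
3 3 10.504 2.598
4 3 15.663 0.807
5 3 12.782 3.351
6 3 18.518 0.850
7 3 13.953 4.034
8 3 20.781 0.664
9 3 14.293 4.730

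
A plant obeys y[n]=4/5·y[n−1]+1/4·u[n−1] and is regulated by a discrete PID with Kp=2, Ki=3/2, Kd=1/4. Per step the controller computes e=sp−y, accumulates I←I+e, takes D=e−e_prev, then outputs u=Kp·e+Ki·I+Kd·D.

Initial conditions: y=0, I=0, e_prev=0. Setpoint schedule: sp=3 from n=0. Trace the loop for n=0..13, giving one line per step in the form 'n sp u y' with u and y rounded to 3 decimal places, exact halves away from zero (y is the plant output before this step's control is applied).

(exact arithmetic carried between steps; '≈' marks a value shown rounded to 6 d.p. or computed from one; I and e_prev carry over from the previous line; the table rounds u and y to 3 d.p., halves away from zero)
n=0: y=0, sp=3, e=sp−y=3; I=3, D=e−e_prev=3; u=2·3+3/2·3+1/4·3=11.25; next y=4/5·0+1/4·11.25=2.8125
n=1: y=2.8125, sp=3, e=sp−y=0.1875; I=3.1875, D=e−e_prev=-2.8125; u=2·0.1875+3/2·3.1875+1/4·(-2.8125)=4.453125; next y=4/5·2.8125+1/4·4.453125≈3.363281
n=2: y≈3.363281, sp=3, e=sp−y≈-0.363281; I≈2.824219, D=e−e_prev≈-0.550781; u=2·(-0.363281)+3/2·2.824219+1/4·(-0.550781)≈3.372070; next y=4/5·3.363281+1/4·3.372070≈3.533643
n=3: y≈3.533643, sp=3, e=sp−y≈-0.533643; I≈2.290576, D=e−e_prev≈-0.170361; u=2·(-0.533643)+3/2·2.290576+1/4·(-0.170361)≈2.325989; next y=4/5·3.533643+1/4·2.325989≈3.408411
n=4: y≈3.408411, sp=3, e=sp−y≈-0.408411; I≈1.882165, D=e−e_prev≈0.125231; u=2·(-0.408411)+3/2·1.882165+1/4·0.125231≈2.037733; next y=4/5·3.408411+1/4·2.037733≈3.236162
n=5: y≈3.236162, sp=3, e=sp−y≈-0.236162; I≈1.646003, D=e−e_prev≈0.172249; u=2·(-0.236162)+3/2·1.646003+1/4·0.172249≈2.039742; next y=4/5·3.236162+1/4·2.039742≈3.098865
n=6: y≈3.098865, sp=3, e=sp−y≈-0.098865; I≈1.547137, D=e−e_prev≈0.137297; u=2·(-0.098865)+3/2·1.547137+1/4·0.137297≈2.157300; next y=4/5·3.098865+1/4·2.157300≈3.018417
n=7: y≈3.018417, sp=3, e=sp−y≈-0.018417; I≈1.528720, D=e−e_prev≈0.080448; u=2·(-0.018417)+3/2·1.528720+1/4·0.080448≈2.276358; next y=4/5·3.018417+1/4·2.276358≈2.983823
n=8: y≈2.983823, sp=3, e=sp−y≈0.016177; I≈1.544897, D=e−e_prev≈0.034594; u=2·0.016177+3/2·1.544897+1/4·0.034594≈2.358347; next y=4/5·2.983823+1/4·2.358347≈2.976645
n=9: y≈2.976645, sp=3, e=sp−y≈0.023355; I≈1.568252, D=e−e_prev≈0.007178; u=2·0.023355+3/2·1.568252+1/4·0.007178≈2.400881; next y=4/5·2.976645+1/4·2.400881≈2.981537
n=10: y≈2.981537, sp=3, e=sp−y≈0.018463; I≈1.586715, D=e−e_prev≈-0.004891; u=2·0.018463+3/2·1.586715+1/4·(-0.004891)≈2.415776; next y=4/5·2.981537+1/4·2.415776≈2.989173
n=11: y≈2.989173, sp=3, e=sp−y≈0.010827; I≈1.597542, D=e−e_prev≈-0.007637; u=2·0.010827+3/2·1.597542+1/4·(-0.007637)≈2.416056; next y=4/5·2.989173+1/4·2.416056≈2.995353
n=12: y≈2.995353, sp=3, e=sp−y≈0.004647; I≈1.602189, D=e−e_prev≈-0.006179; u=2·0.004647+3/2·1.602189+1/4·(-0.006179)≈2.411033; next y=4/5·2.995353+1/4·2.411033≈2.999040
n=13: y≈2.999040, sp=3, e=sp−y≈0.000960; I≈1.603148, D=e−e_prev≈-0.003688; u=2·0.000960+3/2·1.603148+1/4·(-0.003688)≈2.405720; next y=4/5·2.999040+1/4·2.405720≈3.000662

0 3 11.250 0.000
1 3 4.453 2.813
2 3 3.372 3.363
3 3 2.326 3.534
4 3 2.038 3.408
5 3 2.040 3.236
6 3 2.157 3.099
7 3 2.276 3.018
8 3 2.358 2.984
9 3 2.401 2.977
10 3 2.416 2.982
11 3 2.416 2.989
12 3 2.411 2.995
13 3 2.406 2.999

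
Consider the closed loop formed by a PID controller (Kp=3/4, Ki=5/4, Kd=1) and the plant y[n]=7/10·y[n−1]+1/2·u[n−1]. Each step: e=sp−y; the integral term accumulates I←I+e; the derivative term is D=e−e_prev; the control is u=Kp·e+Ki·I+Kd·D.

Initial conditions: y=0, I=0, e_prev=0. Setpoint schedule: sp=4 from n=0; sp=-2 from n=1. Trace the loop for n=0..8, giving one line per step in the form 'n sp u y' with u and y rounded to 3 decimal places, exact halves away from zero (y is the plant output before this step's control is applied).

0 4 12.000 0.000
1 -2 -23.000 6.000
2 -2 18.900 -7.300
3 -2 -22.695 4.340
4 -2 18.969 -8.310
5 -2 -21.725 3.668
6 -2 19.056 -8.295
7 -2 -21.088 3.721
8 -2 18.758 -7.939

(exact arithmetic carried between steps; '≈' marks a value shown rounded to 6 d.p. or computed from one; I and e_prev carry over from the previous line; the table rounds u and y to 3 d.p., halves away from zero)
n=0: y=0, sp=4, e=sp−y=4; I=4, D=e−e_prev=4; u=3/4·4+5/4·4+1·4=12; next y=7/10·0+1/2·12=6
n=1: y=6, sp=-2, e=sp−y=-8; I=-4, D=e−e_prev=-12; u=3/4·(-8)+5/4·(-4)+1·(-12)=-23; next y=7/10·6+1/2·(-23)=-7.3
n=2: y=-7.3, sp=-2, e=sp−y=5.3; I=1.3, D=e−e_prev=13.3; u=3/4·5.3+5/4·1.3+1·13.3=18.9; next y=7/10·(-7.3)+1/2·18.9=4.34
n=3: y=4.34, sp=-2, e=sp−y=-6.34; I=-5.04, D=e−e_prev=-11.64; u=3/4·(-6.34)+5/4·(-5.04)+1·(-11.64)=-22.695; next y=7/10·4.34+1/2·(-22.695)=-8.3095
n=4: y=-8.3095, sp=-2, e=sp−y=6.3095; I=1.2695, D=e−e_prev=12.6495; u=3/4·6.3095+5/4·1.2695+1·12.6495=18.9685; next y=7/10·(-8.3095)+1/2·18.9685=3.6676
n=5: y=3.6676, sp=-2, e=sp−y=-5.6676; I=-4.3981, D=e−e_prev=-11.9771; u=3/4·(-5.6676)+5/4·(-4.3981)+1·(-11.9771)=-21.725425; next y=7/10·3.6676+1/2·(-21.725425)≈-8.295393
n=6: y≈-8.295393, sp=-2, e=sp−y≈6.295393; I≈1.897293, D=e−e_prev≈11.962993; u=3/4·6.295393+5/4·1.897293+1·11.962993≈19.056153; next y=7/10·(-8.295393)+1/2·19.056153≈3.721302
n=7: y≈3.721302, sp=-2, e=sp−y≈-5.721302; I≈-3.824009, D=e−e_prev≈-12.016694; u=3/4·(-5.721302)+5/4·(-3.824009)+1·(-12.016694)≈-21.087681; next y=7/10·3.721302+1/2·(-21.087681)≈-7.938930
n=8: y≈-7.938930, sp=-2, e=sp−y≈5.938930; I≈2.114921, D=e−e_prev≈11.660231; u=3/4·5.938930+5/4·2.114921+1·11.660231≈18.758079; next y=7/10·(-7.938930)+1/2·18.758079≈3.821789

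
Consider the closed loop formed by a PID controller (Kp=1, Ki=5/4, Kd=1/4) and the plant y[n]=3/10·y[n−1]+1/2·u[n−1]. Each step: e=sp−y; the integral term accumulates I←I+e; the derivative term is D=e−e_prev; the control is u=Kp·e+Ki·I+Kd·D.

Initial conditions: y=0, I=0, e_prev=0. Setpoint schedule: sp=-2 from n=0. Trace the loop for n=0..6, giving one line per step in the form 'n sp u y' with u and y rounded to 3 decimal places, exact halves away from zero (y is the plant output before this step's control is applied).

0 -2 -5.000 0.000
1 -2 -0.750 -2.500
2 -2 -4.188 -1.125
3 -2 -1.672 -2.431
4 -2 -3.624 -1.565
5 -2 -2.160 -2.282
6 -2 -3.280 -1.765

(exact arithmetic carried between steps; '≈' marks a value shown rounded to 6 d.p. or computed from one; I and e_prev carry over from the previous line; the table rounds u and y to 3 d.p., halves away from zero)
n=0: y=0, sp=-2, e=sp−y=-2; I=-2, D=e−e_prev=-2; u=1·(-2)+5/4·(-2)+1/4·(-2)=-5; next y=3/10·0+1/2·(-5)=-2.5
n=1: y=-2.5, sp=-2, e=sp−y=0.5; I=-1.5, D=e−e_prev=2.5; u=1·0.5+5/4·(-1.5)+1/4·2.5=-0.75; next y=3/10·(-2.5)+1/2·(-0.75)=-1.125
n=2: y=-1.125, sp=-2, e=sp−y=-0.875; I=-2.375, D=e−e_prev=-1.375; u=1·(-0.875)+5/4·(-2.375)+1/4·(-1.375)=-4.1875; next y=3/10·(-1.125)+1/2·(-4.1875)=-2.43125
n=3: y=-2.43125, sp=-2, e=sp−y=0.43125; I=-1.94375, D=e−e_prev=1.30625; u=1·0.43125+5/4·(-1.94375)+1/4·1.30625=-1.671875; next y=3/10·(-2.43125)+1/2·(-1.671875)≈-1.565313
n=4: y≈-1.565313, sp=-2, e=sp−y≈-0.434688; I≈-2.378438, D=e−e_prev≈-0.865938; u=1·(-0.434688)+5/4·(-2.378438)+1/4·(-0.865938)≈-3.624219; next y=3/10·(-1.565313)+1/2·(-3.624219)≈-2.281703
n=5: y≈-2.281703, sp=-2, e=sp−y≈0.281703; I≈-2.096734, D=e−e_prev≈0.716391; u=1·0.281703+5/4·(-2.096734)+1/4·0.716391≈-2.160117; next y=3/10·(-2.281703)+1/2·(-2.160117)≈-1.764570
n=6: y≈-1.764570, sp=-2, e=sp−y≈-0.235430; I≈-2.332165, D=e−e_prev≈-0.517134; u=1·(-0.235430)+5/4·(-2.332165)+1/4·(-0.517134)≈-3.279920; next y=3/10·(-1.764570)+1/2·(-3.279920)≈-2.169331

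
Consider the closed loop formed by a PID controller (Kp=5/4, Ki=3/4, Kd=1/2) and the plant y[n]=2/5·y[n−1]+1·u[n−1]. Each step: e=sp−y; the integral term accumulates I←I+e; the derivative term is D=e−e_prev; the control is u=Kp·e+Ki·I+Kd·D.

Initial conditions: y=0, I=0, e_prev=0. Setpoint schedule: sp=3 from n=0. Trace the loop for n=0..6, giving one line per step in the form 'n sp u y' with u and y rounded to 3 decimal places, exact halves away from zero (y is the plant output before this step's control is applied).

(exact arithmetic carried between steps; '≈' marks a value shown rounded to 6 d.p. or computed from one; I and e_prev carry over from the previous line; the table rounds u and y to 3 d.p., halves away from zero)
n=0: y=0, sp=3, e=sp−y=3; I=3, D=e−e_prev=3; u=5/4·3+3/4·3+1/2·3=7.5; next y=2/5·0+1·7.5=7.5
n=1: y=7.5, sp=3, e=sp−y=-4.5; I=-1.5, D=e−e_prev=-7.5; u=5/4·(-4.5)+3/4·(-1.5)+1/2·(-7.5)=-10.5; next y=2/5·7.5+1·(-10.5)=-7.5
n=2: y=-7.5, sp=3, e=sp−y=10.5; I=9, D=e−e_prev=15; u=5/4·10.5+3/4·9+1/2·15=27.375; next y=2/5·(-7.5)+1·27.375=24.375
n=3: y=24.375, sp=3, e=sp−y=-21.375; I=-12.375, D=e−e_prev=-31.875; u=5/4·(-21.375)+3/4·(-12.375)+1/2·(-31.875)=-51.9375; next y=2/5·24.375+1·(-51.9375)=-42.1875
n=4: y=-42.1875, sp=3, e=sp−y=45.1875; I=32.8125, D=e−e_prev=66.5625; u=5/4·45.1875+3/4·32.8125+1/2·66.5625=114.375; next y=2/5·(-42.1875)+1·114.375=97.5
n=5: y=97.5, sp=3, e=sp−y=-94.5; I=-61.6875, D=e−e_prev=-139.6875; u=5/4·(-94.5)+3/4·(-61.6875)+1/2·(-139.6875)=-234.234375; next y=2/5·97.5+1·(-234.234375)=-195.234375
n=6: y=-195.234375, sp=3, e=sp−y=198.234375; I=136.546875, D=e−e_prev=292.734375; u=5/4·198.234375+3/4·136.546875+1/2·292.734375≈496.570313; next y=2/5·(-195.234375)+1·496.570313≈418.476563

0 3 7.500 0.000
1 3 -10.500 7.500
2 3 27.375 -7.500
3 3 -51.938 24.375
4 3 114.375 -42.188
5 3 -234.234 97.500
6 3 496.570 -195.234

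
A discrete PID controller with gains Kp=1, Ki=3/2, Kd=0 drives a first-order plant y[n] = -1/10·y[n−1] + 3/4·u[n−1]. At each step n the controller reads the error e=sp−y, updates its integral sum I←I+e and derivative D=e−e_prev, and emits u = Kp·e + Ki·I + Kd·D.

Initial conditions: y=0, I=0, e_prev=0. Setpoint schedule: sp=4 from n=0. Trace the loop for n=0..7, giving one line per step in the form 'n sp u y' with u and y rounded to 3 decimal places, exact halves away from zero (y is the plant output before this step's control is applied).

(exact arithmetic carried between steps; '≈' marks a value shown rounded to 6 d.p. or computed from one; I and e_prev carry over from the previous line; the table rounds u and y to 3 d.p., halves away from zero)
n=0: y=0, sp=4, e=sp−y=4; I=4, D=e−e_prev=4; u=1·4+3/2·4+0·4=10; next y=-1/10·0+3/4·10=7.5
n=1: y=7.5, sp=4, e=sp−y=-3.5; I=0.5, D=e−e_prev=-7.5; u=1·(-3.5)+3/2·0.5+0·(-7.5)=-2.75; next y=-1/10·7.5+3/4·(-2.75)=-2.8125
n=2: y=-2.8125, sp=4, e=sp−y=6.8125; I=7.3125, D=e−e_prev=10.3125; u=1·6.8125+3/2·7.3125+0·10.3125=17.78125; next y=-1/10·(-2.8125)+3/4·17.78125≈13.617188
n=3: y≈13.617188, sp=4, e=sp−y≈-9.617188; I≈-2.304688, D=e−e_prev≈-16.429688; u=1·(-9.617188)+3/2·(-2.304688)+0·(-16.429688)≈-13.074219; next y=-1/10·13.617188+3/4·(-13.074219)≈-11.167383
n=4: y≈-11.167383, sp=4, e=sp−y≈15.167383; I≈12.862695, D=e−e_prev≈24.784570; u=1·15.167383+3/2·12.862695+0·24.784570≈34.461426; next y=-1/10·(-11.167383)+3/4·34.461426≈26.962808
n=5: y≈26.962808, sp=4, e=sp−y≈-22.962808; I≈-10.100112, D=e−e_prev≈-38.130190; u=1·(-22.962808)+3/2·(-10.100112)+0·(-38.130190)≈-38.112976; next y=-1/10·26.962808+3/4·(-38.112976)≈-31.281013
n=6: y≈-31.281013, sp=4, e=sp−y≈35.281013; I≈25.180901, D=e−e_prev≈58.243820; u=1·35.281013+3/2·25.180901+0·58.243820≈73.052364; next y=-1/10·(-31.281013)+3/4·73.052364≈57.917374
n=7: y≈57.917374, sp=4, e=sp−y≈-53.917374; I≈-28.736473, D=e−e_prev≈-89.198387; u=1·(-53.917374)+3/2·(-28.736473)+0·(-89.198387)≈-97.022084; next y=-1/10·57.917374+3/4·(-97.022084)≈-78.558301

0 4 10.000 0.000
1 4 -2.750 7.500
2 4 17.781 -2.813
3 4 -13.074 13.617
4 4 34.461 -11.167
5 4 -38.113 26.963
6 4 73.052 -31.281
7 4 -97.022 57.917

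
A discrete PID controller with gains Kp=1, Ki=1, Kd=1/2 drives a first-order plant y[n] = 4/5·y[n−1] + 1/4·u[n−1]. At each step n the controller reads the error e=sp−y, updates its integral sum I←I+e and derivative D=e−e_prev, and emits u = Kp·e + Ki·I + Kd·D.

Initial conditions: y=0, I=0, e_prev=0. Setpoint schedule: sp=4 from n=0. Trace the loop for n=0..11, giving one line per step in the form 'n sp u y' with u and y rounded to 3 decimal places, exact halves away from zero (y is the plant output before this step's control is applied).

0 4 10.000 0.000
1 4 5.750 2.500
2 4 6.156 3.438
3 4 5.059 4.289
4 4 4.178 4.696
5 4 3.422 4.801
6 4 2.935 4.697
7 4 2.700 4.491
8 4 2.664 4.268
9 4 2.754 4.080
10 4 2.899 3.953
11 4 3.047 3.887

(exact arithmetic carried between steps; '≈' marks a value shown rounded to 6 d.p. or computed from one; I and e_prev carry over from the previous line; the table rounds u and y to 3 d.p., halves away from zero)
n=0: y=0, sp=4, e=sp−y=4; I=4, D=e−e_prev=4; u=1·4+1·4+1/2·4=10; next y=4/5·0+1/4·10=2.5
n=1: y=2.5, sp=4, e=sp−y=1.5; I=5.5, D=e−e_prev=-2.5; u=1·1.5+1·5.5+1/2·(-2.5)=5.75; next y=4/5·2.5+1/4·5.75=3.4375
n=2: y=3.4375, sp=4, e=sp−y=0.5625; I=6.0625, D=e−e_prev=-0.9375; u=1·0.5625+1·6.0625+1/2·(-0.9375)=6.15625; next y=4/5·3.4375+1/4·6.15625≈4.289063
n=3: y≈4.289063, sp=4, e=sp−y≈-0.289063; I≈5.773438, D=e−e_prev≈-0.851563; u=1·(-0.289063)+1·5.773438+1/2·(-0.851563)≈5.058594; next y=4/5·4.289063+1/4·5.058594≈4.695898
n=4: y≈4.695898, sp=4, e=sp−y≈-0.695898; I≈5.077539, D=e−e_prev≈-0.406836; u=1·(-0.695898)+1·5.077539+1/2·(-0.406836)≈4.178223; next y=4/5·4.695898+1/4·4.178223≈4.801274
n=5: y≈4.801274, sp=4, e=sp−y≈-0.801274; I≈4.276265, D=e−e_prev≈-0.105376; u=1·(-0.801274)+1·4.276265+1/2·(-0.105376)≈3.422302; next y=4/5·4.801274+1/4·3.422302≈4.696595
n=6: y≈4.696595, sp=4, e=sp−y≈-0.696595; I≈3.579670, D=e−e_prev≈0.104679; u=1·(-0.696595)+1·3.579670+1/2·0.104679≈2.935414; next y=4/5·4.696595+1/4·2.935414≈4.491130
n=7: y≈4.491130, sp=4, e=sp−y≈-0.491130; I≈3.088540, D=e−e_prev≈0.205465; u=1·(-0.491130)+1·3.088540+1/2·0.205465≈2.700143; next y=4/5·4.491130+1/4·2.700143≈4.267939
n=8: y≈4.267939, sp=4, e=sp−y≈-0.267939; I≈2.820600, D=e−e_prev≈0.223190; u=1·(-0.267939)+1·2.820600+1/2·0.223190≈2.664256; next y=4/5·4.267939+1/4·2.664256≈4.080416
n=9: y≈4.080416, sp=4, e=sp−y≈-0.080416; I≈2.740185, D=e−e_prev≈0.187524; u=1·(-0.080416)+1·2.740185+1/2·0.187524≈2.753531; next y=4/5·4.080416+1/4·2.753531≈3.952715
n=10: y≈3.952715, sp=4, e=sp−y≈0.047285; I≈2.787470, D=e−e_prev≈0.127700; u=1·0.047285+1·2.787470+1/2·0.127700≈2.898604; next y=4/5·3.952715+1/4·2.898604≈3.886823
n=11: y≈3.886823, sp=4, e=sp−y≈0.113177; I≈2.900646, D=e−e_prev≈0.065892; u=1·0.113177+1·2.900646+1/2·0.065892≈3.046769; next y=4/5·3.886823+1/4·3.046769≈3.871151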